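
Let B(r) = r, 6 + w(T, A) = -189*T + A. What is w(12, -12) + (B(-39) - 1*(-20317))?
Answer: 17992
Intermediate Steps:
w(T, A) = -6 + A - 189*T (w(T, A) = -6 + (-189*T + A) = -6 + (A - 189*T) = -6 + A - 189*T)
w(12, -12) + (B(-39) - 1*(-20317)) = (-6 - 12 - 189*12) + (-39 - 1*(-20317)) = (-6 - 12 - 2268) + (-39 + 20317) = -2286 + 20278 = 17992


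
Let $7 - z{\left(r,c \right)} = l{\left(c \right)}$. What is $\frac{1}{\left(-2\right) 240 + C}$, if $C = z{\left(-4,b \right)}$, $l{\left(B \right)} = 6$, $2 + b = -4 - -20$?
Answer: $- \frac{1}{479} \approx -0.0020877$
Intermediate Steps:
$b = 14$ ($b = -2 - -16 = -2 + \left(-4 + 20\right) = -2 + 16 = 14$)
$z{\left(r,c \right)} = 1$ ($z{\left(r,c \right)} = 7 - 6 = 1$)
$C = 1$
$\frac{1}{\left(-2\right) 240 + C} = \frac{1}{\left(-2\right) 240 + 1} = \frac{1}{-480 + 1} = \frac{1}{-479} = - \frac{1}{479}$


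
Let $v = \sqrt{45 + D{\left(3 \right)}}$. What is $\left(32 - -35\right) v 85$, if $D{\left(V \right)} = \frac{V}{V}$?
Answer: $5695 \sqrt{46} \approx 38625.0$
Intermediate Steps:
$D{\left(V \right)} = 1$
$v = \sqrt{46}$ ($v = \sqrt{45 + 1} = \sqrt{46} \approx 6.7823$)
$\left(32 - -35\right) v 85 = \left(32 - -35\right) \sqrt{46} \cdot 85 = \left(32 + 35\right) \sqrt{46} \cdot 85 = 67 \sqrt{46} \cdot 85 = 5695 \sqrt{46}$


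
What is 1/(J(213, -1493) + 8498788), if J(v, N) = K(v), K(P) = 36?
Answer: 1/8498824 ≈ 1.1766e-7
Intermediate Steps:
J(v, N) = 36
1/(J(213, -1493) + 8498788) = 1/(36 + 8498788) = 1/8498824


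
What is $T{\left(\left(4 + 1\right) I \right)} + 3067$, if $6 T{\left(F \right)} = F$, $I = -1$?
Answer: $\frac{18397}{6} \approx 3066.2$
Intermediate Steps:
$T{\left(F \right)} = \frac{F}{6}$
$T{\left(\left(4 + 1\right) I \right)} + 3067 = \frac{\left(4 + 1\right) \left(-1\right)}{6} + 3067 = \frac{5 \left(-1\right)}{6} + 3067 = \frac{1}{6} \left(-5\right) + 3067 = - \frac{5}{6} + 3067 = \frac{18397}{6}$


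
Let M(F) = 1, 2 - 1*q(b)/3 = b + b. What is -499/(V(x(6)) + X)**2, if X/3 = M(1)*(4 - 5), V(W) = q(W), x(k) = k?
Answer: -499/1089 ≈ -0.45822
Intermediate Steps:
q(b) = 6 - 6*b (q(b) = 6 - 3*(b + b) = 6 - 6*b)
V(W) = 6 - 6*W
X = -3 (X = 3*(1*(4 - 5)) = 3*(1*(-1)) = 3*(-1) = -3)
-499/(V(x(6)) + X)**2 = -499/((6 - 6*6) - 3)**2 = -499/((6 - 36) - 3)**2 = -499/(-30 - 3)**2 = -499/((-33)**2) = -499/1089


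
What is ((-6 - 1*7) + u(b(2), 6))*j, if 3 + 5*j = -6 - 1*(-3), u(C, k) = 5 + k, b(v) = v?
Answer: 12/5 ≈ 2.4000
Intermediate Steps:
j = -6/5 (j = -3/5 + (-6 - 1*(-3))/5 = -3/5 + (-6 + 3)/5 = -3/5 + (1/5)*(-3) = -3/5 - 3/5 = -6/5 ≈ -1.2000)
((-6 - 1*7) + u(b(2), 6))*j = ((-6 - 1*7) + (5 + 6))*(-6/5) = ((-6 - 7) + 11)*(-6/5) = (-13 + 11)*(-6/5) = -2*(-6/5) = 12/5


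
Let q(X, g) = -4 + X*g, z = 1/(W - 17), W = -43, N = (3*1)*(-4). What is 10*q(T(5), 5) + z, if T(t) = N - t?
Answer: -53401/60 ≈ -890.02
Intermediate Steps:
N = -12 (N = 3*(-4) = -12)
T(t) = -12 - t
z = -1/60 (z = 1/(-43 - 17) = 1/(-60) = -1/60 ≈ -0.016667)
10*q(T(5), 5) + z = 10*(-4 + (-12 - 1*5)*5) - 1/60 = 10*(-4 + (-12 - 5)*5) - 1/60 = 10*(-4 - 17*5) - 1/60 = 10*(-4 - 85) - 1/60 = 10*(-89) - 1/60 = -890 - 1/60 = -53401/60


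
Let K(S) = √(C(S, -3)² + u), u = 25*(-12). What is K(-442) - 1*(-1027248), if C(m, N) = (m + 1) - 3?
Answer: 1027248 + 2*√49209 ≈ 1.0277e+6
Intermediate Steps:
C(m, N) = -2 + m (C(m, N) = (1 + m) - 3 = -2 + m)
u = -300
K(S) = √(-300 + (-2 + S)²) (K(S) = √((-2 + S)² - 300) = √(-300 + (-2 + S)²))
K(-442) - 1*(-1027248) = √(-300 + (-2 - 442)²) - 1*(-1027248) = √(-300 + (-444)²) + 1027248 = √(-300 + 197136) + 1027248 = √196836 + 1027248 = 2*√49209 + 1027248 = 1027248 + 2*√49209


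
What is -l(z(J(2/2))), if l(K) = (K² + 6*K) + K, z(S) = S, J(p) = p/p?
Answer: -8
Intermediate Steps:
J(p) = 1
l(K) = K² + 7*K
-l(z(J(2/2))) = -(7 + 1) = -8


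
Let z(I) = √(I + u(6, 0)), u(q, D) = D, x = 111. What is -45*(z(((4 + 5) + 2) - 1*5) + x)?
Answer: -4995 - 45*√6 ≈ -5105.2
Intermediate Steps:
z(I) = √I (z(I) = √(I + 0) = √I)
-45*(z(((4 + 5) + 2) - 1*5) + x) = -45*(√(((4 + 5) + 2) - 1*5) + 111) = -45*(√((9 + 2) - 5) + 111) = -45*(√(11 - 5) + 111) = -45*(√6 + 111) = -45*(111 + √6) = -4995 - 45*√6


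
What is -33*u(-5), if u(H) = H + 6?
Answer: -33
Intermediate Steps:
u(H) = 6 + H
-33*u(-5) = -33*(6 - 5) = -33*1 = -33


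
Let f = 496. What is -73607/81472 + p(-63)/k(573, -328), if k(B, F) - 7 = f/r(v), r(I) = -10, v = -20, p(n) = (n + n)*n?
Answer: -1083100657/5784512 ≈ -187.24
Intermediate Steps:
p(n) = 2*n**2 (p(n) = (2*n)*n = 2*n**2)
k(B, F) = -213/5 (k(B, F) = 7 + 496/(-10) = 7 + 496*(-1/10) = 7 - 248/5 = -213/5)
-73607/81472 + p(-63)/k(573, -328) = -73607/81472 + (2*(-63)**2)/(-213/5) = -73607*1/81472 + (2*3969)*(-5/213) = -73607/81472 + 7938*(-5/213) = -73607/81472 - 13230/71 = -1083100657/5784512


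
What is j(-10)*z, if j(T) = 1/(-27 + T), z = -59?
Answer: 59/37 ≈ 1.5946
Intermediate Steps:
j(-10)*z = -59/(-27 - 10) = -59/(-37) = -1/37*(-59) = 59/37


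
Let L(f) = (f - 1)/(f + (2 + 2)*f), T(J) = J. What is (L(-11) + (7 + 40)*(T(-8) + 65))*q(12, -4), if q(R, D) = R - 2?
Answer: 294714/11 ≈ 26792.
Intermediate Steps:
q(R, D) = -2 + R
L(f) = (-1 + f)/(5*f) (L(f) = (-1 + f)/(f + 4*f) = (-1 + f)/((5*f)) = (-1 + f)*(1/(5*f)) = (-1 + f)/(5*f))
(L(-11) + (7 + 40)*(T(-8) + 65))*q(12, -4) = ((⅕)*(-1 - 11)/(-11) + (7 + 40)*(-8 + 65))*(-2 + 12) = ((⅕)*(-1/11)*(-12) + 47*57)*10 = (12/55 + 2679)*10 = (147357/55)*10 = 294714/11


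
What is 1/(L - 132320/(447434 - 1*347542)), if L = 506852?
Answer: 24973/12657581916 ≈ 1.9730e-6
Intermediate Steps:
1/(L - 132320/(447434 - 1*347542)) = 1/(506852 - 132320/(447434 - 1*347542)) = 1/(506852 - 132320/(447434 - 347542)) = 1/(506852 - 132320/99892) = 1/(506852 - 132320*1/99892) = 1/(506852 - 33080/24973) = 1/(12657581916/24973) = 24973/12657581916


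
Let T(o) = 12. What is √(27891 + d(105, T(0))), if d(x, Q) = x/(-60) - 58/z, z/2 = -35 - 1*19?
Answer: √9036291/18 ≈ 167.00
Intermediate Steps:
z = -108 (z = 2*(-35 - 1*19) = 2*(-35 - 19) = 2*(-54) = -108)
d(x, Q) = 29/54 - x/60 (d(x, Q) = x/(-60) - 58/(-108) = x*(-1/60) - 58*(-1/108) = -x/60 + 29/54 = 29/54 - x/60)
√(27891 + d(105, T(0))) = √(27891 + (29/54 - 1/60*105)) = √(27891 + (29/54 - 7/4)) = √(27891 - 131/108) = √(3012097/108) = √9036291/18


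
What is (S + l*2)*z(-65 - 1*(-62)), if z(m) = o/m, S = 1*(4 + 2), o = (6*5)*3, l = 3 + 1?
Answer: -420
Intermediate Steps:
l = 4
o = 90 (o = 30*3 = 90)
S = 6 (S = 1*6 = 6)
z(m) = 90/m
(S + l*2)*z(-65 - 1*(-62)) = (6 + 4*2)*(90/(-65 - 1*(-62))) = (6 + 8)*(90/(-65 + 62)) = 14*(90/(-3)) = 14*(90*(-⅓)) = 14*(-30) = -420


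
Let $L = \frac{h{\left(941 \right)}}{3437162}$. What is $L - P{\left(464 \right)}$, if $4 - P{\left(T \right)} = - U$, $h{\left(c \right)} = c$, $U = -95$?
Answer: $\frac{312782683}{3437162} \approx 91.0$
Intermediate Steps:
$P{\left(T \right)} = -91$ ($P{\left(T \right)} = 4 - \left(-1\right) \left(-95\right) = 4 - 95 = -91$)
$L = \frac{941}{3437162} \approx 0.00027377$
$L - P{\left(464 \right)} = \frac{941}{3437162} - -91 = \frac{941}{3437162} + 91 = \frac{312782683}{3437162}$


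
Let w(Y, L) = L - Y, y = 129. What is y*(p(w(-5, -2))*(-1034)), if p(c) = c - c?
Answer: 0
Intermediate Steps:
p(c) = 0
y*(p(w(-5, -2))*(-1034)) = 129*(0*(-1034)) = 129*0 = 0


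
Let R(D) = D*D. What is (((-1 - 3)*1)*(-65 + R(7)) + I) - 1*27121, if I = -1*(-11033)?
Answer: -16024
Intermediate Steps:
R(D) = D**2
I = 11033
(((-1 - 3)*1)*(-65 + R(7)) + I) - 1*27121 = (((-1 - 3)*1)*(-65 + 7**2) + 11033) - 1*27121 = ((-4*1)*(-65 + 49) + 11033) - 27121 = (-4*(-16) + 11033) - 27121 = (64 + 11033) - 27121 = 11097 - 27121 = -16024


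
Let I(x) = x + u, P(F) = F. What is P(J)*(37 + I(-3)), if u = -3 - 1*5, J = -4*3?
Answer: -312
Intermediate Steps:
J = -12
u = -8 (u = -3 - 5 = -8)
I(x) = -8 + x (I(x) = x - 8 = -8 + x)
P(J)*(37 + I(-3)) = -12*(37 + (-8 - 3)) = -12*(37 - 11) = -12*26 = -312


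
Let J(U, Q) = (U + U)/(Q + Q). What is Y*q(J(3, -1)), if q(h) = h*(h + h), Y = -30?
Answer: -540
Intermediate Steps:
J(U, Q) = U/Q (J(U, Q) = (2*U)/((2*Q)) = (2*U)*(1/(2*Q)) = U/Q)
q(h) = 2*h² (q(h) = h*(2*h) = 2*h²)
Y*q(J(3, -1)) = -60*(3/(-1))² = -60*(3*(-1))² = -60*(-3)² = -60*9 = -30*18 = -540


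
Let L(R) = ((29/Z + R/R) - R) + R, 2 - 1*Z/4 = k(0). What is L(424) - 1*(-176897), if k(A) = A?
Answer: 1415213/8 ≈ 1.7690e+5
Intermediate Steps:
Z = 8 (Z = 8 - 4*0 = 8 + 0 = 8)
L(R) = 37/8 (L(R) = ((29/8 + R/R) - R) + R = ((29*(⅛) + 1) - R) + R = ((29/8 + 1) - R) + R = (37/8 - R) + R = 37/8)
L(424) - 1*(-176897) = 37/8 - 1*(-176897) = 37/8 + 176897 = 1415213/8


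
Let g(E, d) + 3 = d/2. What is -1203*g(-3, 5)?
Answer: 1203/2 ≈ 601.50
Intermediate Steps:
g(E, d) = -3 + d/2
-1203*g(-3, 5) = -1203*(-3 + (1/2)*5) = -1203*(-3 + 5/2) = -1203*(-1/2) = 1203/2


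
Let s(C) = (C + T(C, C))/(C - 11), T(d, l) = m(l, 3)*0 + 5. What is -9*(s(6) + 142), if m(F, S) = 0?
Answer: -6291/5 ≈ -1258.2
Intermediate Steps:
T(d, l) = 5 (T(d, l) = 0*0 + 5 = 0 + 5 = 5)
s(C) = (5 + C)/(-11 + C) (s(C) = (C + 5)/(C - 11) = (5 + C)/(-11 + C))
-9*(s(6) + 142) = -9*((5 + 6)/(-11 + 6) + 142) = -9*(11/(-5) + 142) = -9*(-⅕*11 + 142) = -9*(-11/5 + 142) = -9*699/5 = -6291/5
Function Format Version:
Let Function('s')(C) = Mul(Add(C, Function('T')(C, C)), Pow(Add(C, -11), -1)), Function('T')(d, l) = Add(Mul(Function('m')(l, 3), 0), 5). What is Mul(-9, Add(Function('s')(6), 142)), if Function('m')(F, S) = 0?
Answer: Rational(-6291, 5) ≈ -1258.2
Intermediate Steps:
Function('T')(d, l) = 5 (Function('T')(d, l) = Add(Mul(0, 0), 5) = Add(0, 5) = 5)
Function('s')(C) = Mul(Pow(Add(-11, C), -1), Add(5, C)) (Function('s')(C) = Mul(Add(C, 5), Pow(Add(C, -11), -1)) = Mul(Add(5, C), Pow(Add(-11, C), -1)) = Mul(Pow(Add(-11, C), -1), Add(5, C)))
Mul(-9, Add(Function('s')(6), 142)) = Mul(-9, Add(Mul(Pow(Add(-11, 6), -1), Add(5, 6)), 142)) = Mul(-9, Add(Mul(Pow(-5, -1), 11), 142)) = Mul(-9, Add(Mul(Rational(-1, 5), 11), 142)) = Mul(-9, Add(Rational(-11, 5), 142)) = Mul(-9, Rational(699, 5)) = Rational(-6291, 5)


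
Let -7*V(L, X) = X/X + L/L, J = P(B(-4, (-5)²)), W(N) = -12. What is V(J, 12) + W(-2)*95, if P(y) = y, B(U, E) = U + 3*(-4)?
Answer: -7982/7 ≈ -1140.3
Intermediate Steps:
B(U, E) = -12 + U (B(U, E) = U - 12 = -12 + U)
J = -16 (J = -12 - 4 = -16)
V(L, X) = -2/7 (V(L, X) = -(X/X + L/L)/7 = -(1 + 1)/7 = -⅐*2 = -2/7)
V(J, 12) + W(-2)*95 = -2/7 - 12*95 = -2/7 - 1140 = -7982/7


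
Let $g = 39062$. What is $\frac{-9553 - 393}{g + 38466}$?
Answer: $- \frac{4973}{38764} \approx -0.12829$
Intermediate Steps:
$\frac{-9553 - 393}{g + 38466} = \frac{-9553 - 393}{39062 + 38466} = - \frac{9946}{77528} = \left(-9946\right) \frac{1}{77528} = - \frac{4973}{38764}$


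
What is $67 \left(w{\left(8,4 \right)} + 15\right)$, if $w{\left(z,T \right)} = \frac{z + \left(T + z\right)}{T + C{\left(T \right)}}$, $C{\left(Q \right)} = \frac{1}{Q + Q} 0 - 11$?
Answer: $\frac{5695}{7} \approx 813.57$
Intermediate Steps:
$C{\left(Q \right)} = -11$ ($C{\left(Q \right)} = \frac{1}{2 Q} 0 - 11 = 0 - 11 = -11$)
$w{\left(z,T \right)} = \frac{T + 2 z}{-11 + T}$ ($w{\left(z,T \right)} = \frac{z + \left(T + z\right)}{T - 11} = \frac{T + 2 z}{-11 + T}$)
$67 \left(w{\left(8,4 \right)} + 15\right) = 67 \left(\frac{4 + 2 \cdot 8}{-11 + 4} + 15\right) = 67 \left(\frac{4 + 16}{-7} + 15\right) = 67 \left(\left(- \frac{1}{7}\right) 20 + 15\right) = 67 \left(- \frac{20}{7} + 15\right) = 67 \cdot \frac{85}{7} = \frac{5695}{7}$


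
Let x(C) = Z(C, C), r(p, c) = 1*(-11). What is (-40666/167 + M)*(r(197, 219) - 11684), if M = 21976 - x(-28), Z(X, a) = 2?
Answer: -42441061440/167 ≈ -2.5414e+8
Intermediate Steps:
r(p, c) = -11
x(C) = 2
M = 21974 (M = 21976 - 1*2 = 21976 - 2 = 21974)
(-40666/167 + M)*(r(197, 219) - 11684) = (-40666/167 + 21974)*(-11 - 11684) = (-40666*1/167 + 21974)*(-11695) = (-40666/167 + 21974)*(-11695) = (3628992/167)*(-11695) = -42441061440/167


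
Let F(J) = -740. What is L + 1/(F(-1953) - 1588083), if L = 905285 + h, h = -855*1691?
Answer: -858790607961/1588823 ≈ -5.4052e+5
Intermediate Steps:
h = -1445805
L = -540520 (L = 905285 - 1445805 = -540520)
L + 1/(F(-1953) - 1588083) = -540520 + 1/(-740 - 1588083) = -540520 + 1/(-1588823) = -540520 - 1/1588823 = -858790607961/1588823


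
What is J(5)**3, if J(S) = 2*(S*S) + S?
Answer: 166375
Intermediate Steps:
J(S) = S + 2*S**2 (J(S) = 2*S**2 + S = S + 2*S**2)
J(5)**3 = (5*(1 + 2*5))**3 = (5*(1 + 10))**3 = (5*11)**3 = 55**3 = 166375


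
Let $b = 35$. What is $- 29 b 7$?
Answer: $-7105$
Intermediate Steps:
$- 29 b 7 = \left(-29\right) 35 \cdot 7 = \left(-1015\right) 7 = -7105$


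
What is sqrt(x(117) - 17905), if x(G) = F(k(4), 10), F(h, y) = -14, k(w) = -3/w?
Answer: 3*I*sqrt(1991) ≈ 133.86*I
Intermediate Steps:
x(G) = -14
sqrt(x(117) - 17905) = sqrt(-14 - 17905) = sqrt(-17919) = 3*I*sqrt(1991)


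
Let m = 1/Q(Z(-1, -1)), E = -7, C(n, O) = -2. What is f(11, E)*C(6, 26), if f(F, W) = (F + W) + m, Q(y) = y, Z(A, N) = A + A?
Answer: -7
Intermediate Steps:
Z(A, N) = 2*A
m = -½ (m = 1/(2*(-1)) = 1/(-2) = -½ ≈ -0.50000)
f(F, W) = -½ + F + W (f(F, W) = (F + W) - ½ = -½ + F + W)
f(11, E)*C(6, 26) = (-½ + 11 - 7)*(-2) = (7/2)*(-2) = -7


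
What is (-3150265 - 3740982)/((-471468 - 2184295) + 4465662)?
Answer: -6891247/1809899 ≈ -3.8075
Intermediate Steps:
(-3150265 - 3740982)/((-471468 - 2184295) + 4465662) = -6891247/(-2655763 + 4465662) = -6891247/1809899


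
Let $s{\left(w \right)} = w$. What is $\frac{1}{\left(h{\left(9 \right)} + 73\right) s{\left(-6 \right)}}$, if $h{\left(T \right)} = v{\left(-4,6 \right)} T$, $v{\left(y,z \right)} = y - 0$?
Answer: $- \frac{1}{222} \approx -0.0045045$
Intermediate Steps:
$v{\left(y,z \right)} = y$ ($v{\left(y,z \right)} = y + 0 = y$)
$h{\left(T \right)} = - 4 T$
$\frac{1}{\left(h{\left(9 \right)} + 73\right) s{\left(-6 \right)}} = \frac{1}{\left(\left(-4\right) 9 + 73\right) \left(-6\right)} = \frac{1}{-36 + 73} \left(- \frac{1}{6}\right) = \frac{1}{37} \left(- \frac{1}{6}\right) = - \frac{1}{222}$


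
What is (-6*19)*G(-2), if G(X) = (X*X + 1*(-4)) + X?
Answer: 228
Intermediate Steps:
G(X) = -4 + X + X² (G(X) = (X² - 4) + X = (-4 + X²) + X = -4 + X + X²)
(-6*19)*G(-2) = (-6*19)*(-4 - 2 + (-2)²) = -114*(-4 - 2 + 4) = -114*(-2) = 228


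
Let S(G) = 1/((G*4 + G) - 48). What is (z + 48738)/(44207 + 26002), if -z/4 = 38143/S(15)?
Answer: -1356902/23403 ≈ -57.980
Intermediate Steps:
S(G) = 1/(-48 + 5*G) (S(G) = 1/((4*G + G) - 48) = 1/(5*G - 48) = 1/(-48 + 5*G))
z = -4119444 (z = -152572/(1/(-48 + 5*15)) = -152572/(1/(-48 + 75)) = -152572/(1/27) = -152572/1/27 = -152572*27 = -4*1029861 = -4119444)
(z + 48738)/(44207 + 26002) = (-4119444 + 48738)/(44207 + 26002) = -4070706/70209 = -4070706*1/70209 = -1356902/23403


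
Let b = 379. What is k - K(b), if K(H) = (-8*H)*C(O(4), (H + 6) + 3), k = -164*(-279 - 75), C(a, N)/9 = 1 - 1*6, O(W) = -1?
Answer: -78384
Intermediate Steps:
C(a, N) = -45 (C(a, N) = 9*(1 - 1*6) = 9*(1 - 6) = 9*(-5) = -45)
k = 58056 (k = -164*(-354) = 58056)
K(H) = 360*H (K(H) = -8*H*(-45) = 360*H)
k - K(b) = 58056 - 360*379 = 58056 - 1*136440 = 58056 - 136440 = -78384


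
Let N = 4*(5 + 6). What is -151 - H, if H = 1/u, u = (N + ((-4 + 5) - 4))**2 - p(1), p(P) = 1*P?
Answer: -253681/1680 ≈ -151.00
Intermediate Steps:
N = 44 (N = 4*11 = 44)
p(P) = P
u = 1680 (u = (44 + ((-4 + 5) - 4))**2 - 1*1 = (44 + (1 - 4))**2 - 1 = (44 - 3)**2 - 1 = 41**2 - 1 = 1681 - 1 = 1680)
H = 1/1680 ≈ 0.00059524
-151 - H = -151 - 1*1/1680 = -151 - 1/1680 = -253681/1680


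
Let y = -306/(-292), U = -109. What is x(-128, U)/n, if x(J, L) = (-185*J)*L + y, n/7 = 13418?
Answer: -376843367/13713196 ≈ -27.480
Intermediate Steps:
n = 93926 (n = 7*13418 = 93926)
y = 153/146 (y = -306*(-1/292) = 153/146 ≈ 1.0479)
x(J, L) = 153/146 - 185*J*L (x(J, L) = (-185*J)*L + 153/146 = -185*J*L + 153/146 = 153/146 - 185*J*L)
x(-128, U)/n = (153/146 - 185*(-128)*(-109))/93926 = (153/146 - 2581120)*(1/93926) = -376843367/146*1/93926 = -376843367/13713196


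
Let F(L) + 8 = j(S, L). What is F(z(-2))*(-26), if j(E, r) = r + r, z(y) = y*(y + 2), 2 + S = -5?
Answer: 208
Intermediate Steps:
S = -7 (S = -2 - 5 = -7)
z(y) = y*(2 + y)
j(E, r) = 2*r
F(L) = -8 + 2*L
F(z(-2))*(-26) = (-8 + 2*(-2*(2 - 2)))*(-26) = (-8 + 2*(-2*0))*(-26) = (-8 + 2*0)*(-26) = (-8 + 0)*(-26) = -8*(-26) = 208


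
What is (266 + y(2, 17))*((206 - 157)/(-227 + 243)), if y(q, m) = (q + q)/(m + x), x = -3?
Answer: 1631/2 ≈ 815.50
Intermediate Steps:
y(q, m) = 2*q/(-3 + m) (y(q, m) = (q + q)/(m - 3) = (2*q)/(-3 + m) = 2*q/(-3 + m))
(266 + y(2, 17))*((206 - 157)/(-227 + 243)) = (266 + 2*2/(-3 + 17))*((206 - 157)/(-227 + 243)) = (266 + 2*2/14)*(49/16) = (266 + 2*2*(1/14))*(49*(1/16)) = (266 + 2/7)*(49/16) = (1864/7)*(49/16) = 1631/2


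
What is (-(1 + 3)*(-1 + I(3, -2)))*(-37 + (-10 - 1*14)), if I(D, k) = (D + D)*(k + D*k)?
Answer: -11956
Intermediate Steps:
I(D, k) = 2*D*(k + D*k) (I(D, k) = (2*D)*(k + D*k) = 2*D*(k + D*k))
(-(1 + 3)*(-1 + I(3, -2)))*(-37 + (-10 - 1*14)) = (-(1 + 3)*(-1 + 2*3*(-2)*(1 + 3)))*(-37 + (-10 - 1*14)) = (-4*(-1 + 2*3*(-2)*4))*(-37 + (-10 - 14)) = (-4*(-1 - 48))*(-37 - 24) = -4*(-49)*(-61) = -1*(-196)*(-61) = 196*(-61) = -11956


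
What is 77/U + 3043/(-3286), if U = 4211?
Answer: -12561051/13837346 ≈ -0.90776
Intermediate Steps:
77/U + 3043/(-3286) = 77/4211 + 3043/(-3286) = 77*(1/4211) + 3043*(-1/3286) = 77/4211 - 3043/3286 = -12561051/13837346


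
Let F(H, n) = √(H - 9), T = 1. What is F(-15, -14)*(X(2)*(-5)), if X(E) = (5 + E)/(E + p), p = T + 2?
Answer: -14*I*√6 ≈ -34.293*I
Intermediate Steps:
p = 3 (p = 1 + 2 = 3)
X(E) = (5 + E)/(3 + E) (X(E) = (5 + E)/(E + 3) = (5 + E)/(3 + E))
F(H, n) = √(-9 + H)
F(-15, -14)*(X(2)*(-5)) = √(-9 - 15)*(((5 + 2)/(3 + 2))*(-5)) = √(-24)*((7/5)*(-5)) = (2*I*√6)*(((⅕)*7)*(-5)) = (2*I*√6)*((7/5)*(-5)) = (2*I*√6)*(-7) = -14*I*√6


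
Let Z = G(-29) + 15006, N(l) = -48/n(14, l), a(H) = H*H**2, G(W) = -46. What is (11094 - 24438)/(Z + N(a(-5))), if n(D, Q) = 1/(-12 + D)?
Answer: -834/929 ≈ -0.89774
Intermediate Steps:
a(H) = H**3
N(l) = -96 (N(l) = -48/(1/(-12 + 14)) = -48/(1/2) = -48/1/2 = -48*2 = -96)
Z = 14960 (Z = -46 + 15006 = 14960)
(11094 - 24438)/(Z + N(a(-5))) = (11094 - 24438)/(14960 - 96) = -13344/14864 = -13344*1/14864 = -834/929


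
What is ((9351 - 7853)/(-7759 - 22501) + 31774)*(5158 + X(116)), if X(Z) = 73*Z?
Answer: 3275280741123/7565 ≈ 4.3295e+8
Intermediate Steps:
((9351 - 7853)/(-7759 - 22501) + 31774)*(5158 + X(116)) = ((9351 - 7853)/(-7759 - 22501) + 31774)*(5158 + 73*116) = (1498/(-30260) + 31774)*(5158 + 8468) = (1498*(-1/30260) + 31774)*13626 = (-749/15130 + 31774)*13626 = (480739871/15130)*13626 = 3275280741123/7565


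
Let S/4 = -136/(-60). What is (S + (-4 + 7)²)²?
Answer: 73441/225 ≈ 326.40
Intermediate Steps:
S = 136/15 (S = 4*(-136/(-60)) = 4*(-136*(-1/60)) = 4*(34/15) = 136/15 ≈ 9.0667)
(S + (-4 + 7)²)² = (136/15 + (-4 + 7)²)² = (136/15 + 3²)² = (136/15 + 9)² = (271/15)² = 73441/225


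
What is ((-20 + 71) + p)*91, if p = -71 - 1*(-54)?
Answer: 3094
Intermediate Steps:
p = -17 (p = -71 + 54 = -17)
((-20 + 71) + p)*91 = ((-20 + 71) - 17)*91 = (51 - 17)*91 = 34*91 = 3094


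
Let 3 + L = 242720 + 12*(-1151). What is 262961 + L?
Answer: 491866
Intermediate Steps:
L = 228905 (L = -3 + (242720 + 12*(-1151)) = -3 + (242720 - 13812) = -3 + 228908 = 228905)
262961 + L = 262961 + 228905 = 491866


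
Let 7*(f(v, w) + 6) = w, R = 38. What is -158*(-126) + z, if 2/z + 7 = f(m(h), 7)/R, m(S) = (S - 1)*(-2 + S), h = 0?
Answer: 5394992/271 ≈ 19908.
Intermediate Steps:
m(S) = (-1 + S)*(-2 + S)
f(v, w) = -6 + w/7
z = -76/271 (z = 2/(-7 + (-6 + (⅐)*7)/38) = 2/(-7 + (-6 + 1)*(1/38)) = 2/(-7 - 5*1/38) = 2/(-7 - 5/38) = 2/(-271/38) = 2*(-38/271) = -76/271 ≈ -0.28044)
-158*(-126) + z = -158*(-126) - 76/271 = 19908 - 76/271 = 5394992/271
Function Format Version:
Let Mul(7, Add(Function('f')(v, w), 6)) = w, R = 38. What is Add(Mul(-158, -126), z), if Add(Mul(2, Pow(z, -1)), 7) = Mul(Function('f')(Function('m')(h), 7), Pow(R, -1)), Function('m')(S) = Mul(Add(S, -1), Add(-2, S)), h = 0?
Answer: Rational(5394992, 271) ≈ 19908.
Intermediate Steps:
Function('m')(S) = Mul(Add(-1, S), Add(-2, S))
Function('f')(v, w) = Add(-6, Mul(Rational(1, 7), w))
z = Rational(-76, 271) (z = Mul(2, Pow(Add(-7, Mul(Add(-6, Mul(Rational(1, 7), 7)), Pow(38, -1))), -1)) = Mul(2, Pow(Add(-7, Mul(Add(-6, 1), Rational(1, 38))), -1)) = Mul(2, Pow(Add(-7, Mul(-5, Rational(1, 38))), -1)) = Mul(2, Pow(Add(-7, Rational(-5, 38)), -1)) = Mul(2, Pow(Rational(-271, 38), -1)) = Mul(2, Rational(-38, 271)) = Rational(-76, 271) ≈ -0.28044)
Add(Mul(-158, -126), z) = Add(Mul(-158, -126), Rational(-76, 271)) = Add(19908, Rational(-76, 271)) = Rational(5394992, 271)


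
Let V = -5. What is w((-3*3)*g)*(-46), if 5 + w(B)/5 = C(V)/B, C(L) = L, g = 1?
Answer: 9200/9 ≈ 1022.2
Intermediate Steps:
w(B) = -25 - 25/B (w(B) = -25 + 5*(-5/B) = -25 - 25/B)
w((-3*3)*g)*(-46) = (-25 - 25/(-3*3*1))*(-46) = (-25 - 25/((-9*1)))*(-46) = (-25 - 25/(-9))*(-46) = (-25 - 25*(-⅑))*(-46) = (-25 + 25/9)*(-46) = -200/9*(-46) = 9200/9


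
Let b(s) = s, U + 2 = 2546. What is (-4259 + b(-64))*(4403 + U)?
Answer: -30031881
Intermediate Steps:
U = 2544 (U = -2 + 2546 = 2544)
(-4259 + b(-64))*(4403 + U) = (-4259 - 64)*(4403 + 2544) = -4323*6947 = -30031881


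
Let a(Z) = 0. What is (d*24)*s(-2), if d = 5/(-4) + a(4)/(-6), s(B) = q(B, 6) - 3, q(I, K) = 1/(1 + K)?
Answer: 600/7 ≈ 85.714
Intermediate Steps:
s(B) = -20/7 (s(B) = 1/(1 + 6) - 3 = 1/7 - 3 = ⅐ - 3 = -20/7)
d = -5/4 (d = 5/(-4) + 0/(-6) = 5*(-¼) + 0*(-⅙) = -5/4 + 0 = -5/4 ≈ -1.2500)
(d*24)*s(-2) = -5/4*24*(-20/7) = -30*(-20/7) = 600/7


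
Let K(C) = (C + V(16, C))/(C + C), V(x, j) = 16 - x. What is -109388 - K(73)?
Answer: -218777/2 ≈ -1.0939e+5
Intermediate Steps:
K(C) = ½ (K(C) = (C + (16 - 1*16))/(C + C) = (C + (16 - 16))/((2*C)) = (C + 0)*(1/(2*C)) = C*(1/(2*C)) = ½)
-109388 - K(73) = -109388 - 1*½ = -109388 - ½ = -218777/2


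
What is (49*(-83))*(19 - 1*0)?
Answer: -77273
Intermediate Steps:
(49*(-83))*(19 - 1*0) = -4067*(19 + 0) = -4067*19 = -77273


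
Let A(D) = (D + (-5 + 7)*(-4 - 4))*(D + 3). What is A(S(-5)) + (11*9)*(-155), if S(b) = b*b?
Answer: -15093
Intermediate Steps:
S(b) = b²
A(D) = (-16 + D)*(3 + D) (A(D) = (D + 2*(-8))*(3 + D) = (D - 16)*(3 + D) = (-16 + D)*(3 + D))
A(S(-5)) + (11*9)*(-155) = (-48 + ((-5)²)² - 13*(-5)²) + (11*9)*(-155) = (-48 + 25² - 13*25) + 99*(-155) = (-48 + 625 - 325) - 15345 = 252 - 15345 = -15093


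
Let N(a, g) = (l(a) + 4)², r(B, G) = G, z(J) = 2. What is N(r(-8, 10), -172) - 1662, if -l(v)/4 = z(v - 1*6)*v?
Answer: 4114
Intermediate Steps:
l(v) = -8*v
N(a, g) = (4 - 8*a)² (N(a, g) = (-8*a + 4)² = (4 - 8*a)²)
N(r(-8, 10), -172) - 1662 = 16*(-1 + 2*10)² - 1662 = 16*(-1 + 20)² - 1662 = 16*19² - 1662 = 16*361 - 1662 = 5776 - 1662 = 4114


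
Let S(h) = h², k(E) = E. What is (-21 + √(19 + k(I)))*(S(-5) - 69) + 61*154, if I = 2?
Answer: 10318 - 44*√21 ≈ 10116.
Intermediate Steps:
(-21 + √(19 + k(I)))*(S(-5) - 69) + 61*154 = (-21 + √(19 + 2))*((-5)² - 69) + 61*154 = (-21 + √21)*(25 - 69) + 9394 = (-21 + √21)*(-44) + 9394 = (924 - 44*√21) + 9394 = 10318 - 44*√21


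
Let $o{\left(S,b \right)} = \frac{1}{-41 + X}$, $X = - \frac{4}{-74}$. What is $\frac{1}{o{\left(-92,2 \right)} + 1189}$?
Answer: $\frac{1515}{1801298} \approx 0.00084106$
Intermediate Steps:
$X = \frac{2}{37}$ ($X = \left(-4\right) \left(- \frac{1}{74}\right) = \frac{2}{37} \approx 0.054054$)
$o{\left(S,b \right)} = - \frac{37}{1515}$ ($o{\left(S,b \right)} = \frac{1}{-41 + \frac{2}{37}} = \frac{1}{- \frac{1515}{37}} = - \frac{37}{1515}$)
$\frac{1}{o{\left(-92,2 \right)} + 1189} = \frac{1}{- \frac{37}{1515} + 1189} = \frac{1}{\frac{1801298}{1515}} = \frac{1515}{1801298}$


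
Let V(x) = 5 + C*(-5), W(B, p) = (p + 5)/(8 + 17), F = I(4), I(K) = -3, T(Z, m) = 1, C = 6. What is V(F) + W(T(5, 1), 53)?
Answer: -567/25 ≈ -22.680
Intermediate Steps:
F = -3
W(B, p) = 1/5 + p/25 (W(B, p) = (5 + p)/25 = (5 + p)*(1/25) = 1/5 + p/25)
V(x) = -25 (V(x) = 5 + 6*(-5) = 5 - 30 = -25)
V(F) + W(T(5, 1), 53) = -25 + (1/5 + (1/25)*53) = -25 + (1/5 + 53/25) = -25 + 58/25 = -567/25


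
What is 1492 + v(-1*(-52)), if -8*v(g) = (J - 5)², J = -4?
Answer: 11855/8 ≈ 1481.9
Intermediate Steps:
v(g) = -81/8 (v(g) = -(-4 - 5)²/8 = -⅛*(-9)² = -⅛*81 = -81/8)
1492 + v(-1*(-52)) = 1492 - 81/8 = 11855/8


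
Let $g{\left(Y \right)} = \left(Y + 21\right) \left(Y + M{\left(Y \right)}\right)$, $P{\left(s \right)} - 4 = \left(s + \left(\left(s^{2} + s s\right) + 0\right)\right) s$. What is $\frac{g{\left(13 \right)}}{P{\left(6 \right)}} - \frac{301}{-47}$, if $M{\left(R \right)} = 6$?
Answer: $\frac{86217}{11092} \approx 7.7729$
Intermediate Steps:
$P{\left(s \right)} = 4 + s \left(s + 2 s^{2}\right)$ ($P{\left(s \right)} = 4 + \left(s + \left(\left(s^{2} + s s\right) + 0\right)\right) s = 4 + \left(s + \left(\left(s^{2} + s^{2}\right) + 0\right)\right) s = 4 + \left(s + \left(2 s^{2} + 0\right)\right) s = 4 + \left(s + 2 s^{2}\right) s = 4 + s \left(s + 2 s^{2}\right)$)
$g{\left(Y \right)} = \left(6 + Y\right) \left(21 + Y\right)$ ($g{\left(Y \right)} = \left(Y + 21\right) \left(Y + 6\right) = \left(21 + Y\right) \left(6 + Y\right) = \left(6 + Y\right) \left(21 + Y\right)$)
$\frac{g{\left(13 \right)}}{P{\left(6 \right)}} - \frac{301}{-47} = \frac{126 + 13^{2} + 27 \cdot 13}{4 + 6^{2} + 2 \cdot 6^{3}} - \frac{301}{-47} = \frac{126 + 169 + 351}{4 + 36 + 2 \cdot 216} - - \frac{301}{47} = \frac{646}{4 + 36 + 432} + \frac{301}{47} = \frac{646}{472} + \frac{301}{47} = 646 \cdot \frac{1}{472} + \frac{301}{47} = \frac{323}{236} + \frac{301}{47} = \frac{86217}{11092}$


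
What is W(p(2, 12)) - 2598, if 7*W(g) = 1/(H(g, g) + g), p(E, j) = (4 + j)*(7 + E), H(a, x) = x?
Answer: -5237567/2016 ≈ -2598.0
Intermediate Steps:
W(g) = 1/(14*g) (W(g) = 1/(7*(g + g)) = 1/(7*((2*g))) = (1/(2*g))/7 = 1/(14*g))
W(p(2, 12)) - 2598 = 1/(14*(28 + 4*2 + 7*12 + 2*12)) - 2598 = 1/(14*(28 + 8 + 84 + 24)) - 2598 = (1/14)/144 - 2598 = (1/14)*(1/144) - 2598 = 1/2016 - 2598 = -5237567/2016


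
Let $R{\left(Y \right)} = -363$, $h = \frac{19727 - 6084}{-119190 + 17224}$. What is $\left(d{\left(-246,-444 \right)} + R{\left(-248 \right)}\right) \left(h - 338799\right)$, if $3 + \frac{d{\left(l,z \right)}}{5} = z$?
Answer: $\frac{44875244227623}{50983} \approx 8.802 \cdot 10^{8}$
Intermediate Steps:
$d{\left(l,z \right)} = -15 + 5 z$
$h = - \frac{13643}{101966}$ ($h = \frac{13643}{-101966} = 13643 \left(- \frac{1}{101966}\right) = - \frac{13643}{101966} \approx -0.1338$)
$\left(d{\left(-246,-444 \right)} + R{\left(-248 \right)}\right) \left(h - 338799\right) = \left(\left(-15 + 5 \left(-444\right)\right) - 363\right) \left(- \frac{13643}{101966} - 338799\right) = \left(\left(-15 - 2220\right) - 363\right) \left(- \frac{34545992477}{101966}\right) = \left(-2235 - 363\right) \left(- \frac{34545992477}{101966}\right) = \left(-2598\right) \left(- \frac{34545992477}{101966}\right) = \frac{44875244227623}{50983}$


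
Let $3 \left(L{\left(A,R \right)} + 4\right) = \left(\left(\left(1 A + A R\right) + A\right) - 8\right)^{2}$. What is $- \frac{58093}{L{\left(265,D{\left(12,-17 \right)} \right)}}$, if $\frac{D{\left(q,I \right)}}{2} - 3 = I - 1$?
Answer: $- \frac{58093}{18391724} \approx -0.0031586$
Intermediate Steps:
$D{\left(q,I \right)} = 4 + 2 I$ ($D{\left(q,I \right)} = 6 + 2 \left(I - 1\right) = 6 + 2 \left(-1 + I\right) = 6 + \left(-2 + 2 I\right) = 4 + 2 I$)
$L{\left(A,R \right)} = -4 + \frac{\left(-8 + 2 A + A R\right)^{2}}{3}$ ($L{\left(A,R \right)} = -4 + \frac{\left(\left(\left(1 A + A R\right) + A\right) - 8\right)^{2}}{3} = -4 + \frac{\left(\left(\left(A + A R\right) + A\right) - 8\right)^{2}}{3} = -4 + \frac{\left(\left(2 A + A R\right) - 8\right)^{2}}{3} = -4 + \frac{\left(-8 + 2 A + A R\right)^{2}}{3}$)
$- \frac{58093}{L{\left(265,D{\left(12,-17 \right)} \right)}} = - \frac{58093}{-4 + \frac{\left(-8 + 2 \cdot 265 + 265 \left(4 + 2 \left(-17\right)\right)\right)^{2}}{3}} = - \frac{58093}{-4 + \frac{\left(-8 + 530 + 265 \left(4 - 34\right)\right)^{2}}{3}} = - \frac{58093}{-4 + \frac{\left(-8 + 530 + 265 \left(-30\right)\right)^{2}}{3}} = - \frac{58093}{-4 + \frac{\left(-8 + 530 - 7950\right)^{2}}{3}} = - \frac{58093}{-4 + \frac{\left(-7428\right)^{2}}{3}} = - \frac{58093}{-4 + \frac{1}{3} \cdot 55175184} = - \frac{58093}{-4 + 18391728} = - \frac{58093}{18391724}$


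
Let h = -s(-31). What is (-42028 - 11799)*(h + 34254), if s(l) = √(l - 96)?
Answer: -1843790058 + 53827*I*√127 ≈ -1.8438e+9 + 6.066e+5*I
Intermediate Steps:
s(l) = √(-96 + l)
h = -I*√127 (h = -√(-96 - 31) = -√(-127) = -I*√127 ≈ -11.269*I)
(-42028 - 11799)*(h + 34254) = (-42028 - 11799)*(-I*√127 + 34254) = -53827*(34254 - I*√127) = -1843790058 + 53827*I*√127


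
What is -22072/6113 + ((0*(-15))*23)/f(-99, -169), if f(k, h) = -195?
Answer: -22072/6113 ≈ -3.6107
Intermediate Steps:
-22072/6113 + ((0*(-15))*23)/f(-99, -169) = -22072/6113 + ((0*(-15))*23)/(-195) = -22072*1/6113 + (0*23)*(-1/195) = -22072/6113 + 0*(-1/195) = -22072/6113 + 0 = -22072/6113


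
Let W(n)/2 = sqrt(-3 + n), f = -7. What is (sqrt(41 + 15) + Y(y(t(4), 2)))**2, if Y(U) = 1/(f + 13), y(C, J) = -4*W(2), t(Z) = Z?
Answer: 2017/36 + 2*sqrt(14)/3 ≈ 58.522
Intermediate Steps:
W(n) = 2*sqrt(-3 + n)
y(C, J) = -8*I (y(C, J) = -8*sqrt(-3 + 2) = -8*sqrt(-1) = -8*I)
Y(U) = 1/6 (Y(U) = 1/(-7 + 13) = 1/6)
(sqrt(41 + 15) + Y(y(t(4), 2)))**2 = (sqrt(41 + 15) + 1/6)**2 = (sqrt(56) + 1/6)**2 = (2*sqrt(14) + 1/6)**2 = (1/6 + 2*sqrt(14))**2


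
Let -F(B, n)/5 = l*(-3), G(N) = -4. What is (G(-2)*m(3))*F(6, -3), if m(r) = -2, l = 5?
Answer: 600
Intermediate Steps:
F(B, n) = 75 (F(B, n) = -25*(-3) = -5*(-15) = 75)
(G(-2)*m(3))*F(6, -3) = -4*(-2)*75 = 8*75 = 600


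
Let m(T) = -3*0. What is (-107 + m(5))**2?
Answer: 11449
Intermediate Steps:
m(T) = 0
(-107 + m(5))**2 = (-107 + 0)**2 = (-107)**2 = 11449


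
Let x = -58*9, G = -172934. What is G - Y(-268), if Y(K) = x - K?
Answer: -172680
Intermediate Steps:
x = -522
Y(K) = -522 - K
G - Y(-268) = -172934 - (-522 - 1*(-268)) = -172934 - (-522 + 268) = -172934 - 1*(-254) = -172934 + 254 = -172680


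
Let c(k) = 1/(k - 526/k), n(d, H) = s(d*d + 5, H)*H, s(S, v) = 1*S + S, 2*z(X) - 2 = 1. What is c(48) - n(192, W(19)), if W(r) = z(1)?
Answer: -98329599/889 ≈ -1.1061e+5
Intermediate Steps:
z(X) = 3/2 (z(X) = 1 + (1/2)*1 = 1 + 1/2 = 3/2)
W(r) = 3/2
s(S, v) = 2*S (s(S, v) = S + S = 2*S)
n(d, H) = H*(10 + 2*d**2) (n(d, H) = (2*(d*d + 5))*H = (2*(d**2 + 5))*H = (2*(5 + d**2))*H = (10 + 2*d**2)*H = H*(10 + 2*d**2))
c(48) - n(192, W(19)) = 48/(-526 + 48**2) - 2*3*(5 + 192**2)/2 = 48/(-526 + 2304) - 2*3*(5 + 36864)/2 = 48/1778 - 2*3*36869/2 = 48*(1/1778) - 1*110607 = 24/889 - 110607 = -98329599/889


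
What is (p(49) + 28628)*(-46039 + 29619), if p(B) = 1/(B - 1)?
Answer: -5640865225/12 ≈ -4.7007e+8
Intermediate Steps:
p(B) = 1/(-1 + B)
(p(49) + 28628)*(-46039 + 29619) = (1/(-1 + 49) + 28628)*(-46039 + 29619) = (1/48 + 28628)*(-16420) = (1374145/48)*(-16420) = -5640865225/12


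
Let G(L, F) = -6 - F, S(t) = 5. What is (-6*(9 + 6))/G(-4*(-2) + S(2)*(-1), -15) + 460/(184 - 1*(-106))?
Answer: -244/29 ≈ -8.4138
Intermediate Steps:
(-6*(9 + 6))/G(-4*(-2) + S(2)*(-1), -15) + 460/(184 - 1*(-106)) = (-6*(9 + 6))/(-6 - 1*(-15)) + 460/(184 - 1*(-106)) = (-6*15)/(-6 + 15) + 460/(184 + 106) = -90/9 + 460/290 = -90*⅑ + 460*(1/290) = -10 + 46/29 = -244/29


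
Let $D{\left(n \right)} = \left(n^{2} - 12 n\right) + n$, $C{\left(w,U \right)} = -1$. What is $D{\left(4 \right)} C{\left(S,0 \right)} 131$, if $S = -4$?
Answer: $3668$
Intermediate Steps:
$D{\left(n \right)} = n^{2} - 11 n$
$D{\left(4 \right)} C{\left(S,0 \right)} 131 = 4 \left(-11 + 4\right) \left(-1\right) 131 = 4 \left(-7\right) \left(-1\right) 131 = \left(-28\right) \left(-1\right) 131 = 28 \cdot 131 = 3668$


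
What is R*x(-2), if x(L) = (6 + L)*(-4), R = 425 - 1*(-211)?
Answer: -10176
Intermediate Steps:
R = 636 (R = 425 + 211 = 636)
x(L) = -24 - 4*L
R*x(-2) = 636*(-24 - 4*(-2)) = 636*(-24 + 8) = 636*(-16) = -10176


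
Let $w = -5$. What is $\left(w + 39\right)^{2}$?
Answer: $1156$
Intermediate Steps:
$\left(w + 39\right)^{2} = \left(-5 + 39\right)^{2} = 34^{2} = 1156$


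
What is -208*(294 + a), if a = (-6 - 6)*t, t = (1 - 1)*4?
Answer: -61152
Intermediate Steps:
t = 0 (t = 0*4 = 0)
a = 0 (a = (-6 - 6)*0 = -12*0 = 0)
-208*(294 + a) = -208*(294 + 0) = -208*294 = -61152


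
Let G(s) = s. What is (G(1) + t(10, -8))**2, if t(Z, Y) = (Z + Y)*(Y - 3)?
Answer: 441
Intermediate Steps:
t(Z, Y) = (-3 + Y)*(Y + Z) (t(Z, Y) = (Y + Z)*(-3 + Y) = (-3 + Y)*(Y + Z))
(G(1) + t(10, -8))**2 = (1 + ((-8)**2 - 3*(-8) - 3*10 - 8*10))**2 = (1 + (64 + 24 - 30 - 80))**2 = (1 - 22)**2 = (-21)**2 = 441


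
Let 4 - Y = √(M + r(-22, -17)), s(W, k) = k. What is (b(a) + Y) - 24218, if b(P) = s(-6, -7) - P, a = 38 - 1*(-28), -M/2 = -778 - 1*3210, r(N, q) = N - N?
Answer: -24287 - 2*√1994 ≈ -24376.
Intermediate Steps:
r(N, q) = 0
M = 7976 (M = -2*(-778 - 1*3210) = -2*(-778 - 3210) = -2*(-3988) = 7976)
a = 66 (a = 38 + 28 = 66)
Y = 4 - 2*√1994 (Y = 4 - √(7976 + 0) = 4 - √7976 = 4 - 2*√1994 ≈ -85.308)
b(P) = -7 - P
(b(a) + Y) - 24218 = ((-7 - 1*66) + (4 - 2*√1994)) - 24218 = ((-7 - 66) + (4 - 2*√1994)) - 24218 = (-73 + (4 - 2*√1994)) - 24218 = (-69 - 2*√1994) - 24218 = -24287 - 2*√1994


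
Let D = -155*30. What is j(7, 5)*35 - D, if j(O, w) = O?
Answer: 4895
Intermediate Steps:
D = -4650
j(7, 5)*35 - D = 7*35 - 1*(-4650) = 245 + 4650 = 4895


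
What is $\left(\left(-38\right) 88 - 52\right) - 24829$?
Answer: $-28225$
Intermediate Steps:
$\left(\left(-38\right) 88 - 52\right) - 24829 = \left(-3344 - 52\right) - 24829 = -3396 - 24829 = -28225$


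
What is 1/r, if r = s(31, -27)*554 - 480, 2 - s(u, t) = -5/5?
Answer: 1/1182 ≈ 0.00084602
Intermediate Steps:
s(u, t) = 3 (s(u, t) = 2 - (-5)/5 = 2 - 1*(-1) = 2 + 1 = 3)
r = 1182 (r = 3*554 - 480 = 1662 - 480 = 1182)
1/r = 1/1182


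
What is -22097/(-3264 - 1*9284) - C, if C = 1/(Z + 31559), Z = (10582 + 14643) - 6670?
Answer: 553678255/314415236 ≈ 1.7610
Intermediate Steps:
Z = 18555 (Z = 25225 - 6670 = 18555)
C = 1/50114 (C = 1/(18555 + 31559) = 1/50114 ≈ 1.9955e-5)
-22097/(-3264 - 1*9284) - C = -22097/(-3264 - 1*9284) - 1*1/50114 = -22097/(-3264 - 9284) - 1/50114 = -22097/(-12548) - 1/50114 = -22097*(-1/12548) - 1/50114 = 22097/12548 - 1/50114 = 553678255/314415236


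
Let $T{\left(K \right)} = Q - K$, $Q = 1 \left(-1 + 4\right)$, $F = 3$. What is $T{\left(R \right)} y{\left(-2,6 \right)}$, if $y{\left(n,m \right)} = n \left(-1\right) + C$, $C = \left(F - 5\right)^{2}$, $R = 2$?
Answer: $6$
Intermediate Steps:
$C = 4$ ($C = \left(3 - 5\right)^{2} = \left(-2\right)^{2} = 4$)
$Q = 3$ ($Q = 1 \cdot 3 = 3$)
$y{\left(n,m \right)} = 4 - n$ ($y{\left(n,m \right)} = n \left(-1\right) + 4 = - n + 4 = 4 - n$)
$T{\left(K \right)} = 3 - K$
$T{\left(R \right)} y{\left(-2,6 \right)} = \left(3 - 2\right) \left(4 - -2\right) = \left(3 - 2\right) \left(4 + 2\right) = 1 \cdot 6 = 6$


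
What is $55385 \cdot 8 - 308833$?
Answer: $134247$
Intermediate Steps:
$55385 \cdot 8 - 308833 = 443080 - 308833 = 134247$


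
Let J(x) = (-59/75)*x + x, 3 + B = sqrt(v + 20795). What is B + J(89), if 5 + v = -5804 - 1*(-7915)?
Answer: 1199/75 + sqrt(22901) ≈ 167.32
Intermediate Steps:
v = 2106 (v = -5 + (-5804 - 1*(-7915)) = -5 + (-5804 + 7915) = -5 + 2111 = 2106)
B = -3 + sqrt(22901) (B = -3 + sqrt(2106 + 20795) = -3 + sqrt(22901) ≈ 148.33)
J(x) = 16*x/75 (J(x) = (-59*1/75)*x + x = -59*x/75 + x = 16*x/75)
B + J(89) = (-3 + sqrt(22901)) + (16/75)*89 = (-3 + sqrt(22901)) + 1424/75 = 1199/75 + sqrt(22901)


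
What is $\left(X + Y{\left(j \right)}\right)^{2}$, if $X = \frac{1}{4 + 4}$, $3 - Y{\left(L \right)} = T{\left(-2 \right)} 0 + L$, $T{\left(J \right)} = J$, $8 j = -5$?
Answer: $\frac{225}{16} \approx 14.063$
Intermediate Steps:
$j = - \frac{5}{8}$ ($j = \frac{1}{8} \left(-5\right) = - \frac{5}{8} \approx -0.625$)
$Y{\left(L \right)} = 3 - L$ ($Y{\left(L \right)} = 3 - \left(\left(-2\right) 0 + L\right) = 3 - \left(0 + L\right) = 3 - L$)
$X = \frac{1}{8} \approx 0.125$
$\left(X + Y{\left(j \right)}\right)^{2} = \left(\frac{1}{8} + \left(3 - - \frac{5}{8}\right)\right)^{2} = \left(\frac{1}{8} + \left(3 + \frac{5}{8}\right)\right)^{2} = \left(\frac{1}{8} + \frac{29}{8}\right)^{2} = \left(\frac{15}{4}\right)^{2} = \frac{225}{16}$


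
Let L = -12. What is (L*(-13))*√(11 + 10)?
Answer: 156*√21 ≈ 714.88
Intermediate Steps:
(L*(-13))*√(11 + 10) = (-12*(-13))*√(11 + 10) = 156*√21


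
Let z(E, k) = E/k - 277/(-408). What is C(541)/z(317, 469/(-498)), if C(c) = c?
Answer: -103521432/64279415 ≈ -1.6105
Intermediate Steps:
z(E, k) = 277/408 + E/k (z(E, k) = E/k - 277*(-1/408) = E/k + 277/408 = 277/408 + E/k)
C(541)/z(317, 469/(-498)) = 541/(277/408 + 317/((469/(-498)))) = 541/(277/408 + 317/((469*(-1/498)))) = 541/(277/408 + 317/(-469/498)) = 541/(277/408 + 317*(-498/469)) = 541/(277/408 - 157866/469) = 541/(-64279415/191352) = 541*(-191352/64279415) = -103521432/64279415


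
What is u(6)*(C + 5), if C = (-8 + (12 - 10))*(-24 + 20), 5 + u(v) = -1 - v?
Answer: -348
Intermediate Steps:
u(v) = -6 - v (u(v) = -5 + (-1 - v) = -6 - v)
C = 24 (C = (-8 + 2)*(-4) = -6*(-4) = 24)
u(6)*(C + 5) = (-6 - 1*6)*(24 + 5) = (-6 - 6)*29 = -12*29 = -348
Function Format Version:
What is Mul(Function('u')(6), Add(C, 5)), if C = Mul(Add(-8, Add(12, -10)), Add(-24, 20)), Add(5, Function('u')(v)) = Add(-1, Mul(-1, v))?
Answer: -348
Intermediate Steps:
Function('u')(v) = Add(-6, Mul(-1, v)) (Function('u')(v) = Add(-5, Add(-1, Mul(-1, v))) = Add(-6, Mul(-1, v)))
C = 24 (C = Mul(Add(-8, 2), -4) = Mul(-6, -4) = 24)
Mul(Function('u')(6), Add(C, 5)) = Mul(Add(-6, Mul(-1, 6)), Add(24, 5)) = Mul(Add(-6, -6), 29) = Mul(-12, 29) = -348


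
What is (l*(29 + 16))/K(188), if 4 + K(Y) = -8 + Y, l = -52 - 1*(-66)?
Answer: 315/88 ≈ 3.5795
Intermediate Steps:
l = 14 (l = -52 + 66 = 14)
K(Y) = -12 + Y (K(Y) = -4 + (-8 + Y) = -12 + Y)
(l*(29 + 16))/K(188) = (14*(29 + 16))/(-12 + 188) = (14*45)/176 = 630*(1/176) = 315/88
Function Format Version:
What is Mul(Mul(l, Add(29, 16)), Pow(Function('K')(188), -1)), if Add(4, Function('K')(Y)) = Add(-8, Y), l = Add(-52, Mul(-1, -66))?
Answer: Rational(315, 88) ≈ 3.5795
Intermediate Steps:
l = 14 (l = Add(-52, 66) = 14)
Function('K')(Y) = Add(-12, Y) (Function('K')(Y) = Add(-4, Add(-8, Y)) = Add(-12, Y))
Mul(Mul(l, Add(29, 16)), Pow(Function('K')(188), -1)) = Mul(Mul(14, Add(29, 16)), Pow(Add(-12, 188), -1)) = Mul(Mul(14, 45), Pow(176, -1)) = Mul(630, Rational(1, 176)) = Rational(315, 88)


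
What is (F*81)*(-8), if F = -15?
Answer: 9720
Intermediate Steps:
(F*81)*(-8) = -15*81*(-8) = -1215*(-8) = 9720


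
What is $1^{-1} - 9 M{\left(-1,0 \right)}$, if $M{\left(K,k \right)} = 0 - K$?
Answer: $-8$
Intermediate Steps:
$M{\left(K,k \right)} = - K$
$1^{-1} - 9 M{\left(-1,0 \right)} = 1^{-1} - 9 \left(\left(-1\right) \left(-1\right)\right) = 1 - 9 = -8$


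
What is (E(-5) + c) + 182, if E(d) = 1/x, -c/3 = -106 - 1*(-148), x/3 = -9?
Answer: 1511/27 ≈ 55.963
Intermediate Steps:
x = -27 (x = 3*(-9) = -27)
c = -126 (c = -3*(-106 - 1*(-148)) = -3*(-106 + 148) = -3*42 = -126)
E(d) = -1/27 (E(d) = 1/(-27) = -1/27)
(E(-5) + c) + 182 = (-1/27 - 126) + 182 = -3403/27 + 182 = 1511/27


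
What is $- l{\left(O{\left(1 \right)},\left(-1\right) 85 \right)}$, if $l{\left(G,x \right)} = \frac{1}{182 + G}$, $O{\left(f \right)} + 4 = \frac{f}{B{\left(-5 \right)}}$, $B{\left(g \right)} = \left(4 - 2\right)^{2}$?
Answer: $- \frac{4}{713} \approx -0.0056101$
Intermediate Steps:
$B{\left(g \right)} = 4$ ($B{\left(g \right)} = 2^{2} = 4$)
$O{\left(f \right)} = -4 + \frac{f}{4}$
$- l{\left(O{\left(1 \right)},\left(-1\right) 85 \right)} = - \frac{1}{182 + \left(-4 + \frac{1}{4} \cdot 1\right)} = - \frac{1}{182 + \left(-4 + \frac{1}{4}\right)} = - \frac{1}{182 - \frac{15}{4}} = - \frac{1}{\frac{713}{4}} = \left(-1\right) \frac{4}{713} = - \frac{4}{713}$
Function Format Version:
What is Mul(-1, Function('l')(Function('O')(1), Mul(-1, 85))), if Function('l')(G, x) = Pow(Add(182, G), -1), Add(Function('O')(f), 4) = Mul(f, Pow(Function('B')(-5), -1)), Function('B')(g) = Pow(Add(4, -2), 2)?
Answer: Rational(-4, 713) ≈ -0.0056101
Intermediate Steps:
Function('B')(g) = 4 (Function('B')(g) = Pow(2, 2) = 4)
Function('O')(f) = Add(-4, Mul(Rational(1, 4), f)) (Function('O')(f) = Add(-4, Mul(f, Pow(4, -1))) = Add(-4, Mul(f, Rational(1, 4))) = Add(-4, Mul(Rational(1, 4), f)))
Mul(-1, Function('l')(Function('O')(1), Mul(-1, 85))) = Mul(-1, Pow(Add(182, Add(-4, Mul(Rational(1, 4), 1))), -1)) = Mul(-1, Pow(Add(182, Add(-4, Rational(1, 4))), -1)) = Mul(-1, Pow(Add(182, Rational(-15, 4)), -1)) = Mul(-1, Pow(Rational(713, 4), -1)) = Mul(-1, Rational(4, 713)) = Rational(-4, 713)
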